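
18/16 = 9/8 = 1.12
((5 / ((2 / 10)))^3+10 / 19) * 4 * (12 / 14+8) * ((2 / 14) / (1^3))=73627480 / 931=79084.30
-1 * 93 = -93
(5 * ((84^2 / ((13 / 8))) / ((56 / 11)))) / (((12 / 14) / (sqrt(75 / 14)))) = 23100 * sqrt(42) / 13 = 11515.78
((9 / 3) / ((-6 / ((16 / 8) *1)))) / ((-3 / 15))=5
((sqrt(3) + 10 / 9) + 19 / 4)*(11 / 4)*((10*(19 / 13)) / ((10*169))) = 209*sqrt(3) / 8788 + 44099 / 316368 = 0.18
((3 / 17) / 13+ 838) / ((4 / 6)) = 1257.02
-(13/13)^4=-1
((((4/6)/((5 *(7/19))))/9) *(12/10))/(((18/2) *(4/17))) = 323/14175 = 0.02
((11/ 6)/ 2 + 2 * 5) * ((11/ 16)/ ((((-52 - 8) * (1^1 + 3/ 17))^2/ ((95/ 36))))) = 7912531/ 1990656000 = 0.00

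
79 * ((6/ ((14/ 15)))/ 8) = 3555/ 56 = 63.48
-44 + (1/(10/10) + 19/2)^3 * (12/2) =27607/4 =6901.75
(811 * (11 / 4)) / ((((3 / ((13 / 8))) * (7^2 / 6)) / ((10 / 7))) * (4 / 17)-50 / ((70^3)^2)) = 1159749135545000 / 1291315423779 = 898.11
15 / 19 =0.79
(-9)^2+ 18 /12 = 165 /2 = 82.50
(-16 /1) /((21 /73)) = -1168 /21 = -55.62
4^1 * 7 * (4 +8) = 336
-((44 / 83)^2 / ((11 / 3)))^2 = -278784 / 47458321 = -0.01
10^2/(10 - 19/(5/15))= -100/47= -2.13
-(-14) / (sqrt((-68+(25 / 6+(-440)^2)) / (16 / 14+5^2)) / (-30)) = -180*sqrt(991679318) / 1161217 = -4.88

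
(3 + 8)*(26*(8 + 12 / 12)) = 2574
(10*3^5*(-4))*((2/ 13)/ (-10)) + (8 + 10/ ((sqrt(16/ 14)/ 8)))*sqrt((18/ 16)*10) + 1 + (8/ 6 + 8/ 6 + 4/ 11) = 12*sqrt(5) + 65881/ 429 + 30*sqrt(70) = 431.40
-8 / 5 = -1.60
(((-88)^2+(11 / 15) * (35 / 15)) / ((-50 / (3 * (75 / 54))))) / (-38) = 348557 / 20520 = 16.99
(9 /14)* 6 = 27 /7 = 3.86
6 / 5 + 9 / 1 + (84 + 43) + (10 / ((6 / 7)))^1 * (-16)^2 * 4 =181258 / 15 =12083.87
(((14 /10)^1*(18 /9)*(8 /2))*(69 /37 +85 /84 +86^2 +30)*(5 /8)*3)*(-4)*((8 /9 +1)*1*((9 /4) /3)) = -392512133 /444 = -884036.34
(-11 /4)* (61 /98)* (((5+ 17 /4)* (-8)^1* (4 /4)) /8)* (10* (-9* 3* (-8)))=3351645 /98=34200.46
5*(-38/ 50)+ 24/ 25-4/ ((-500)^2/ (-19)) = -177481/ 62500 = -2.84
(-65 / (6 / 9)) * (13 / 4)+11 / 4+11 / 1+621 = 2543 / 8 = 317.88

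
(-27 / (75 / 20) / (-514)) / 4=9 / 2570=0.00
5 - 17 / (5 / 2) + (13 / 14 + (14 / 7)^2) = 219 / 70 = 3.13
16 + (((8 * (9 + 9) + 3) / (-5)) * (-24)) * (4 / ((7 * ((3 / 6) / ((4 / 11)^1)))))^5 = 6835158544 / 276202465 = 24.75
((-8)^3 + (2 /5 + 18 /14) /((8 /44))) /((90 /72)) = -70382 /175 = -402.18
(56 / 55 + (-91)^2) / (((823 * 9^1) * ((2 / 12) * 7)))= 0.96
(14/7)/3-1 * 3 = -7/3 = -2.33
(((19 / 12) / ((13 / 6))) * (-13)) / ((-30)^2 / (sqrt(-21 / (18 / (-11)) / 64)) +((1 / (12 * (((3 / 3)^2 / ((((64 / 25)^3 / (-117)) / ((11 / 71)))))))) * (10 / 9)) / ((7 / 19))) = -32079392804443359375 * sqrt(462) / 145876815851472304942976 - 623456133300000 / 1139662623839627382367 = -0.00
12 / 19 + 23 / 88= 1493 / 1672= 0.89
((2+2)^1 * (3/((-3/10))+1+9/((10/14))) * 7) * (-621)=-62596.80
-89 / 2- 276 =-320.50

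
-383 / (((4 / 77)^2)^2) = -13463614703 / 256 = -52592244.93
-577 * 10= -5770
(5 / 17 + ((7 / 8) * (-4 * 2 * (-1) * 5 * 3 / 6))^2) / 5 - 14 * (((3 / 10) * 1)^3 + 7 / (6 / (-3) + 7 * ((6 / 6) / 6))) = 379378 / 2125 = 178.53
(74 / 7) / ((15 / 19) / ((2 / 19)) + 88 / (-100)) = 3700 / 2317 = 1.60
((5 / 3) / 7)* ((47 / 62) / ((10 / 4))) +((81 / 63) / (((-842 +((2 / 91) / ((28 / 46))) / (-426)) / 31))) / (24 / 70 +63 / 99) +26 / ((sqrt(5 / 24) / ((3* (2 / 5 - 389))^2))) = 102904739171 / 4313602806933 +1766816532* sqrt(30) / 125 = 77418021.59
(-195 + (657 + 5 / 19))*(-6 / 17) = -52698 / 323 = -163.15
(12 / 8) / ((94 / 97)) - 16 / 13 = 775 / 2444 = 0.32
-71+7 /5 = -69.60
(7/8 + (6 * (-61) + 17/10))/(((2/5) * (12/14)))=-101759/96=-1059.99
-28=-28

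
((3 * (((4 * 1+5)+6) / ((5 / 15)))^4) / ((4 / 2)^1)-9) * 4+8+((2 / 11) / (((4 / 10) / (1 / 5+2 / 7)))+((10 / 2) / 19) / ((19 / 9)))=683909670036 / 27797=24603722.35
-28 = -28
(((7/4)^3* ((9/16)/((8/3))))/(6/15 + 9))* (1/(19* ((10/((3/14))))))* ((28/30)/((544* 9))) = 1029/39796080640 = 0.00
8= 8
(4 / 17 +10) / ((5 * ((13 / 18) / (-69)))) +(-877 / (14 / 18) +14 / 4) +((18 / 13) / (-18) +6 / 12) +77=-9608581 / 7735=-1242.22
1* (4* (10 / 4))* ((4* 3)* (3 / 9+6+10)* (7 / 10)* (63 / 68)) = 21609 / 17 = 1271.12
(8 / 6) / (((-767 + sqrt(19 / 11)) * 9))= -8437 / 43680330-sqrt(209) / 43680330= -0.00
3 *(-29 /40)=-2.18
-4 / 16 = -1 / 4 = -0.25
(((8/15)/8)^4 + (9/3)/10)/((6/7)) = 212639/607500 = 0.35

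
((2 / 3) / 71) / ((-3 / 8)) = -16 / 639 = -0.03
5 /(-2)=-5 /2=-2.50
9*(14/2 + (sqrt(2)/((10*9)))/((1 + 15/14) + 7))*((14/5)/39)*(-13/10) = -147/25 - 49*sqrt(2)/47625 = -5.88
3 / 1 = 3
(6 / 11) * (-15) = -8.18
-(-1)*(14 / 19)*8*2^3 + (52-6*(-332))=39732 / 19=2091.16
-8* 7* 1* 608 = -34048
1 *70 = 70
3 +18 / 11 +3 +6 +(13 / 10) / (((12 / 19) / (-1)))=15283 / 1320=11.58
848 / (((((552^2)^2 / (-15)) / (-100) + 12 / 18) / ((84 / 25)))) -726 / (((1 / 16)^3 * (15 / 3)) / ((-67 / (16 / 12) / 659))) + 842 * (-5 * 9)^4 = 3452771599.99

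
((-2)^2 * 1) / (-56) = -1 / 14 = -0.07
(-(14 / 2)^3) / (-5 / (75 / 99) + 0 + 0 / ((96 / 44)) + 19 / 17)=29155 / 466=62.56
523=523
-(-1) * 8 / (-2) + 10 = 6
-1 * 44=-44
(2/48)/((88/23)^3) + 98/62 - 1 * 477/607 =244839232007/307758206976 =0.80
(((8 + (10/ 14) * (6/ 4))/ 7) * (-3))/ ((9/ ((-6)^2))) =-762/ 49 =-15.55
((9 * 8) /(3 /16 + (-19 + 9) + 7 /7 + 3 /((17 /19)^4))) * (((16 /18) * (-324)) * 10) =92367544320 /1840351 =50190.18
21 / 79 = 0.27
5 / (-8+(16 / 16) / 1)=-5 / 7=-0.71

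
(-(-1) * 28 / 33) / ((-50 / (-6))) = 28 / 275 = 0.10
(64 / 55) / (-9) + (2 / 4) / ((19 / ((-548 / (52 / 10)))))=-2.90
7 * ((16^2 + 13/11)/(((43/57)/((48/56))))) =967518/473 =2045.49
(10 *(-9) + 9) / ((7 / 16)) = -1296 / 7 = -185.14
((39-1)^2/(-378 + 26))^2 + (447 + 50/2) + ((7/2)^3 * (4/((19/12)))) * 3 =119735747/147136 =813.78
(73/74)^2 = 5329/5476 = 0.97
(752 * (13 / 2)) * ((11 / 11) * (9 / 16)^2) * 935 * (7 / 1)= 323918595 / 32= 10122456.09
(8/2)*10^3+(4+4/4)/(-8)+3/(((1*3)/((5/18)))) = 287975/72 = 3999.65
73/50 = 1.46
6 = 6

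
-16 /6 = -8 /3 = -2.67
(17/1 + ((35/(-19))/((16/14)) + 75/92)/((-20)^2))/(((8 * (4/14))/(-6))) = -99834063/2237440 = -44.62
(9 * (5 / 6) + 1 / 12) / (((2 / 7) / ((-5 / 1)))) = -3185 / 24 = -132.71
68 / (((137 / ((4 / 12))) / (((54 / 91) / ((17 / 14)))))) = 144 / 1781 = 0.08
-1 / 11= -0.09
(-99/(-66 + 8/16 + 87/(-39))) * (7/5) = 6006/2935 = 2.05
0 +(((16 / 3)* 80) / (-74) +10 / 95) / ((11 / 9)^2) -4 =-662578 / 85063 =-7.79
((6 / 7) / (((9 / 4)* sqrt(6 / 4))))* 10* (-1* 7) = -80* sqrt(6) / 9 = -21.77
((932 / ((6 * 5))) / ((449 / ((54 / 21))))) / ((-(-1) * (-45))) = -932 / 235725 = -0.00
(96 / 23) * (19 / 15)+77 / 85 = 6.19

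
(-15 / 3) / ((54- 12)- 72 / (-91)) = -455 / 3894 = -0.12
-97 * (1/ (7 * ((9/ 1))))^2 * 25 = -2425/ 3969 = -0.61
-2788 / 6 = -1394 / 3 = -464.67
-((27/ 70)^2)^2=-0.02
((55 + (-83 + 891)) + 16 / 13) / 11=78.57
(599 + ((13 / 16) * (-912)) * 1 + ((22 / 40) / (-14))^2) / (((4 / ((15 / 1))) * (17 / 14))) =-33398037 / 76160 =-438.52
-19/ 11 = -1.73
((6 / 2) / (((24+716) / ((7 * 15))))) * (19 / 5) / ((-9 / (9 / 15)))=-399 / 3700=-0.11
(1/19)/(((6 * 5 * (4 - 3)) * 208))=1/118560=0.00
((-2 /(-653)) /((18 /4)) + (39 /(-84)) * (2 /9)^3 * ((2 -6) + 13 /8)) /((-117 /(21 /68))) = -0.00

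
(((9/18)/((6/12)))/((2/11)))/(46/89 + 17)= 979/3118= 0.31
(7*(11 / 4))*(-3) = -231 / 4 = -57.75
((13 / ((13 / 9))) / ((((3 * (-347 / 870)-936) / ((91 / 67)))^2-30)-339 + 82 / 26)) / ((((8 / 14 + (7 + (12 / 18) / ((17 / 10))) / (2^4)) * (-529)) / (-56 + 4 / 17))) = 221833123948800 / 114963263557613327063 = 0.00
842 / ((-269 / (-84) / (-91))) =-6436248 / 269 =-23926.57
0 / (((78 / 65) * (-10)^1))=0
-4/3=-1.33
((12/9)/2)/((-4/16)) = -8/3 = -2.67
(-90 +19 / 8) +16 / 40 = -3489 / 40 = -87.22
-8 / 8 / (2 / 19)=-19 / 2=-9.50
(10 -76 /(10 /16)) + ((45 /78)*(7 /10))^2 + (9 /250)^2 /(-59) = -277784407881 /2492750000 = -111.44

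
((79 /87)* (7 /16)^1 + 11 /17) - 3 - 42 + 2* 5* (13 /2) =497993 /23664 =21.04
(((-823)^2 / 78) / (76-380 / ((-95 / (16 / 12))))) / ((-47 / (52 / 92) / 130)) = -44026385 / 263764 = -166.92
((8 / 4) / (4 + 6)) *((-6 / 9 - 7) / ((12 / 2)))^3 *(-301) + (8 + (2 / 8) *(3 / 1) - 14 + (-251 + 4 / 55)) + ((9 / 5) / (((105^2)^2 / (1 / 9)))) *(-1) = -130.59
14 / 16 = 7 / 8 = 0.88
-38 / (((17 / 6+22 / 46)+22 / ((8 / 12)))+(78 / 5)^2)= -131100 / 964867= -0.14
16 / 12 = 4 / 3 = 1.33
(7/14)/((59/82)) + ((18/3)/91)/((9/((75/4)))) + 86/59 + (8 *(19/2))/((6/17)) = 217.62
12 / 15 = 0.80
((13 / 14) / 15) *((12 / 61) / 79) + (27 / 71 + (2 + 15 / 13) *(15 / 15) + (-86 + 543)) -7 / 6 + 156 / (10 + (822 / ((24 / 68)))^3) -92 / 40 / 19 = 51482058973632346720742 / 112101130751767615185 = 459.25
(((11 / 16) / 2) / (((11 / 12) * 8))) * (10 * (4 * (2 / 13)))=15 / 52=0.29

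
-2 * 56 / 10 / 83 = -56 / 415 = -0.13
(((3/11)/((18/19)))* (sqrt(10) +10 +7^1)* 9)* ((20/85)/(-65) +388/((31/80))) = 52305.84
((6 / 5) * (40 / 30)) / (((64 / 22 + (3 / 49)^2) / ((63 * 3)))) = 39933432 / 384655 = 103.82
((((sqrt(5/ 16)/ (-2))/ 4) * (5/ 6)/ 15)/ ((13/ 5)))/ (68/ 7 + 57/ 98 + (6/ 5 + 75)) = -1225 * sqrt(5)/ 158681952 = -0.00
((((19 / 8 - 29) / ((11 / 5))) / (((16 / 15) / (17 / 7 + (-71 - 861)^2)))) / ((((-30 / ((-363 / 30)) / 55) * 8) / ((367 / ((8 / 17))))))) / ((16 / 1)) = -4888561044462975 / 3670016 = -1332027174.94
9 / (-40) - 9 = -369 / 40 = -9.22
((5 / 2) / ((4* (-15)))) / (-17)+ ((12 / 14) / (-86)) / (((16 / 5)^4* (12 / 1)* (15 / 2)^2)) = 0.00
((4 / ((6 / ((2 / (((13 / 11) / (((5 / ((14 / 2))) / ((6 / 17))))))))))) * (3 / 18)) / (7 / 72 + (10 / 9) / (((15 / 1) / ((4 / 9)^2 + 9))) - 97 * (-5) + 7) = 605880 / 784570423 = 0.00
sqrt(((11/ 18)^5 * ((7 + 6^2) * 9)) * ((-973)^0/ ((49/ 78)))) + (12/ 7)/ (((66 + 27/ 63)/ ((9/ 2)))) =18/ 155 + 121 * sqrt(18447)/ 2268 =7.36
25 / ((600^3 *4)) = 0.00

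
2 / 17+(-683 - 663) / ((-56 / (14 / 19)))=11517 / 646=17.83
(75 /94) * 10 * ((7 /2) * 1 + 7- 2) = 6375 /94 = 67.82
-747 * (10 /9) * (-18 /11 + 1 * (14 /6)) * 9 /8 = -28635 /44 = -650.80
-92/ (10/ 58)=-533.60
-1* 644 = -644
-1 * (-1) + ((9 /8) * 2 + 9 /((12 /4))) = 25 /4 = 6.25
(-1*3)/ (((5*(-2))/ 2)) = 0.60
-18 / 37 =-0.49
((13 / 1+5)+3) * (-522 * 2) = -21924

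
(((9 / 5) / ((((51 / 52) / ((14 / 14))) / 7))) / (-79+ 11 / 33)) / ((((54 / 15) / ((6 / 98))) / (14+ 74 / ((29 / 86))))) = -132015 / 203609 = -0.65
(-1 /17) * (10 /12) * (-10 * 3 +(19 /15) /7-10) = 4181 /2142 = 1.95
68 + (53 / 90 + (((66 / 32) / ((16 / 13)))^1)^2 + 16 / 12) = 214490869 / 2949120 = 72.73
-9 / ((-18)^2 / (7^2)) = -49 / 36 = -1.36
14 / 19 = 0.74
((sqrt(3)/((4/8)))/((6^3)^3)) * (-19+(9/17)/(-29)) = -293 * sqrt(3)/77629752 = -0.00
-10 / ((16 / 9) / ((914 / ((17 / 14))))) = -143955 / 34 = -4233.97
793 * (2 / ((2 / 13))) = 10309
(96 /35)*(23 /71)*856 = 1890048 /2485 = 760.58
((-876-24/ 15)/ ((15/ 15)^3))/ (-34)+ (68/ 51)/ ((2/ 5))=7432/ 255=29.15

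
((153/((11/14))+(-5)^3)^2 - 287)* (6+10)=8856992/121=73198.28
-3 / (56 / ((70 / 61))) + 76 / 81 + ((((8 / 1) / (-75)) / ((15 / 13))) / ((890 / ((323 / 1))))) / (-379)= 365364695891 / 416662177500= 0.88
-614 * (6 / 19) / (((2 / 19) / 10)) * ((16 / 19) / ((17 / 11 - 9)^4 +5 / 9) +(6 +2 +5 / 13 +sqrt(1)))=-17377676906770680 / 100524748883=-172869.64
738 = 738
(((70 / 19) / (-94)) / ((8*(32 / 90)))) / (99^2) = -0.00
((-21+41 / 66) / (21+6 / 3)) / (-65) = 269 / 19734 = 0.01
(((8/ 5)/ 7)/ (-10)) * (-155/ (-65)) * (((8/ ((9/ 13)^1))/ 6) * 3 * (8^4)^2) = -8321499136/ 1575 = -5283491.51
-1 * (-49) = 49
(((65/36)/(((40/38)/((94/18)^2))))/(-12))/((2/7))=-3819361/279936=-13.64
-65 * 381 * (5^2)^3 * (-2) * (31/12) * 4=7997031250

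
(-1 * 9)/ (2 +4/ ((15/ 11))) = -135/ 74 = -1.82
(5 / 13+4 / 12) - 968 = -37724 / 39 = -967.28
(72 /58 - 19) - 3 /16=-8327 /464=-17.95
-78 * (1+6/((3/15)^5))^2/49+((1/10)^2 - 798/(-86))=-117926638378193/210700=-559689788.22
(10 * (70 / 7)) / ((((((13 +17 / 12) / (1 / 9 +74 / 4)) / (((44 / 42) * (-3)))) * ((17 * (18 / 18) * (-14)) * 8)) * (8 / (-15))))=-460625 / 1152872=-0.40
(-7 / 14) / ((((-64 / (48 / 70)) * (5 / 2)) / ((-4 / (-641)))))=3 / 224350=0.00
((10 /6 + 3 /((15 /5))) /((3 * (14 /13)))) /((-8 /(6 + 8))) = -13 /9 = -1.44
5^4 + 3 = 628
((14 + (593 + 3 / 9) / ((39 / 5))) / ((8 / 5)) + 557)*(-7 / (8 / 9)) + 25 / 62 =-62278357 / 12896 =-4829.28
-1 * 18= -18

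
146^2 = 21316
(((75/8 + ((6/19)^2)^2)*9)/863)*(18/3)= 0.59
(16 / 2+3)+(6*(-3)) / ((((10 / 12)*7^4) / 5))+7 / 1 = 17.96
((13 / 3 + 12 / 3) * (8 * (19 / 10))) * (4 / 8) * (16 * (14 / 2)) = 21280 / 3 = 7093.33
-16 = -16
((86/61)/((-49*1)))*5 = -430/2989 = -0.14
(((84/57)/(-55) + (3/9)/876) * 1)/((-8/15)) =72539/1464672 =0.05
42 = 42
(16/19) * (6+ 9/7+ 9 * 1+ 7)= 2608/133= 19.61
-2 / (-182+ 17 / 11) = 22 / 1985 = 0.01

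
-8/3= -2.67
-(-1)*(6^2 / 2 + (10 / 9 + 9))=253 / 9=28.11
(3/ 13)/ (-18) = -1/ 78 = -0.01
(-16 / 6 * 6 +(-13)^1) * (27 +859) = -25694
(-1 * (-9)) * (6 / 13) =4.15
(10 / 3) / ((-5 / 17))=-34 / 3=-11.33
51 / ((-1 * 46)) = -51 / 46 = -1.11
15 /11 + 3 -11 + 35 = 312 /11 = 28.36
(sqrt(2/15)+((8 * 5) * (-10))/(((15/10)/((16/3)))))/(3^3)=-12800/243+sqrt(30)/405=-52.66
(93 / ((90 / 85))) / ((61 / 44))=11594 / 183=63.36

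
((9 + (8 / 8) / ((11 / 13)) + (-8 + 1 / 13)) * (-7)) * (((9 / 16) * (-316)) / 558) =178619 / 35464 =5.04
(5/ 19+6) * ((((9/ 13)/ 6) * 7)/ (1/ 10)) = 12495/ 247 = 50.59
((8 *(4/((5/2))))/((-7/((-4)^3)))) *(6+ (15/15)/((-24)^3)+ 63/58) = 3246632/3915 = 829.28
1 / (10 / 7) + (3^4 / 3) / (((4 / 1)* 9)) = 29 / 20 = 1.45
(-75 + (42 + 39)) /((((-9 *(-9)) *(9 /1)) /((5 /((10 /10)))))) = 10 /243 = 0.04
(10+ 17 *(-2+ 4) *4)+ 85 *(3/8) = 1423/8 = 177.88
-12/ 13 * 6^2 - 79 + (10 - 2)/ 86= -62685/ 559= -112.14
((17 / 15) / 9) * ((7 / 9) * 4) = 476 / 1215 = 0.39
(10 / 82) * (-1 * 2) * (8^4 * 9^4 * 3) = -19663797.07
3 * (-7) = -21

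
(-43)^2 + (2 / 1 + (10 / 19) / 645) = 4536803 / 2451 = 1851.00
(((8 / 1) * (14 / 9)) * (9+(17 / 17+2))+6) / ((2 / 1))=233 / 3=77.67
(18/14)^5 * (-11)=-649539/16807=-38.65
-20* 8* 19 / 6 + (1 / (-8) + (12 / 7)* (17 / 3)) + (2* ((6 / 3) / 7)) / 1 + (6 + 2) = -82069 / 168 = -488.51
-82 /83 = -0.99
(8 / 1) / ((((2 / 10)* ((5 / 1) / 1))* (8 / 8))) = 8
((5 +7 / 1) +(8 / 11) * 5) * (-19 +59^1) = 6880 / 11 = 625.45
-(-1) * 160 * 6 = 960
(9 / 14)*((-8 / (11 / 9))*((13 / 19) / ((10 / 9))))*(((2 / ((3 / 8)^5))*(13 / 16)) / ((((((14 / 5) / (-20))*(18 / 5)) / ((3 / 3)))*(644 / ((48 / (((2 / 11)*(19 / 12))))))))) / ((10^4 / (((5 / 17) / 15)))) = 692224 / 1210369825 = 0.00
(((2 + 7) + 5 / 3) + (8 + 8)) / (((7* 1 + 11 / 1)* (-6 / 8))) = -160 / 81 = -1.98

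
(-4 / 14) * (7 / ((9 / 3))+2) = -26 / 21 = -1.24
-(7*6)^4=-3111696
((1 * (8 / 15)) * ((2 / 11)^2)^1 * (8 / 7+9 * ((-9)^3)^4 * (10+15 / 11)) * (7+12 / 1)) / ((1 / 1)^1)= 1352272620671081504 / 139755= 9676023188229.98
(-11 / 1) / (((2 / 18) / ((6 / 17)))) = -594 / 17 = -34.94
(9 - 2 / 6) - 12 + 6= 8 / 3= 2.67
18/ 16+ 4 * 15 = 489/ 8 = 61.12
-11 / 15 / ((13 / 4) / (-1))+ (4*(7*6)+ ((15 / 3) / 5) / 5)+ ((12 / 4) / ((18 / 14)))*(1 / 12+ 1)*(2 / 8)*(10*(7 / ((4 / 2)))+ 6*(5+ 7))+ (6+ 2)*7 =2733529 / 9360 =292.04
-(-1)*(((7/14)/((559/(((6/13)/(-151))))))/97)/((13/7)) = -21/1383716737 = -0.00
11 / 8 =1.38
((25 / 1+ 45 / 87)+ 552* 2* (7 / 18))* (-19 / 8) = -187967 / 174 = -1080.27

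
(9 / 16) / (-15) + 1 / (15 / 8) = 119 / 240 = 0.50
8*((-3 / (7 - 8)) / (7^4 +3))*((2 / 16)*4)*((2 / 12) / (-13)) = -1 / 15626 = -0.00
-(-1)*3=3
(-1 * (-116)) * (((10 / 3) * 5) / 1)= 5800 / 3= 1933.33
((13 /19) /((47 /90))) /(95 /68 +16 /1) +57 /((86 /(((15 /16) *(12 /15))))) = 16001253 /27954472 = 0.57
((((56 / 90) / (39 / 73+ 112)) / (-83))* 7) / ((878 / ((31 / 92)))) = -3577 / 19987516350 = -0.00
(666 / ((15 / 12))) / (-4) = -666 / 5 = -133.20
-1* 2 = -2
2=2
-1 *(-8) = 8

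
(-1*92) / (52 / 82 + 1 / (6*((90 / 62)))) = -1018440 / 8291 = -122.84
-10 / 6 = -5 / 3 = -1.67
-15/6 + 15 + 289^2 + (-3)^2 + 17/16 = 1336697/16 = 83543.56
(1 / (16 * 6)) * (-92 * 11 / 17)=-0.62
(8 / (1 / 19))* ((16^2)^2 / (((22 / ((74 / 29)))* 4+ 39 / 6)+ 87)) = 737148928 / 9471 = 77832.22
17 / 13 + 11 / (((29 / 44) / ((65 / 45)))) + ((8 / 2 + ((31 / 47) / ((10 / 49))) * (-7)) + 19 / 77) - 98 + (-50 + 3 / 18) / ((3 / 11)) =-5601062828 / 20465445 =-273.68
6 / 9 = 2 / 3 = 0.67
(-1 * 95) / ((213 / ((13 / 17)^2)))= -16055 / 61557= -0.26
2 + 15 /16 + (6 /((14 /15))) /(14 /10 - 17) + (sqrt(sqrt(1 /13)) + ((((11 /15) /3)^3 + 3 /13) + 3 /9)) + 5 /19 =13^(3 /4) /13 + 8488512659 /2520882000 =3.89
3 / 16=0.19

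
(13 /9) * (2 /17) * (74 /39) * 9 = 148 /51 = 2.90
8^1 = 8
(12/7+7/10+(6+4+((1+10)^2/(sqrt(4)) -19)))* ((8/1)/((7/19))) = 286824/245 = 1170.71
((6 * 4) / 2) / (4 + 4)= 3 / 2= 1.50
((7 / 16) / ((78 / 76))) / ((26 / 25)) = 3325 / 8112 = 0.41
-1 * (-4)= 4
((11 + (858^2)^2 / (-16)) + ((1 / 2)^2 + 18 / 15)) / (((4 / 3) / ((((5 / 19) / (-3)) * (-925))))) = -2061234075224.26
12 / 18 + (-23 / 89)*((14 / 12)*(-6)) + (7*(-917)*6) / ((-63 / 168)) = 27422629 / 267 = 102706.48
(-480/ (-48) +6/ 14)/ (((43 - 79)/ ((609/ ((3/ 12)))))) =-2117/ 3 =-705.67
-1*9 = -9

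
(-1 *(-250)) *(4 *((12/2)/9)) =2000/3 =666.67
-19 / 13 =-1.46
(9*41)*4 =1476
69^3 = 328509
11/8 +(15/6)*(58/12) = 323/24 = 13.46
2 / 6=1 / 3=0.33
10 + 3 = 13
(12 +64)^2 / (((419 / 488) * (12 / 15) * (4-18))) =-1761680 / 2933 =-600.64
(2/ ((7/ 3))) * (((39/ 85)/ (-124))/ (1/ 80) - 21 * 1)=-67338/ 3689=-18.25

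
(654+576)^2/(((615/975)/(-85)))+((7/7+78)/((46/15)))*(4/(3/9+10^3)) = -14071891560390/69023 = -203872499.90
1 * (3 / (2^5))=3 / 32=0.09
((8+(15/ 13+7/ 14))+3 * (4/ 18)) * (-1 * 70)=-28175/ 39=-722.44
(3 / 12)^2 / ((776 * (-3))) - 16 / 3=-66219 / 12416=-5.33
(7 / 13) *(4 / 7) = 0.31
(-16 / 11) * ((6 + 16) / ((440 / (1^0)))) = -4 / 55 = -0.07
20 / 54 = 10 / 27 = 0.37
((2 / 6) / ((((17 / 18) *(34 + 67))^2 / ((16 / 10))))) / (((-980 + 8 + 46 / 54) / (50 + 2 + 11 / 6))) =-73872 / 22735835785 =-0.00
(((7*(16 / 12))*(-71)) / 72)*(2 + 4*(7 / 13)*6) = -48209 / 351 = -137.35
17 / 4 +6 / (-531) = 3001 / 708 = 4.24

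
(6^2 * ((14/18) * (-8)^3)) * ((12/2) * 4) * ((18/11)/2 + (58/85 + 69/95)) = -2722234368/3553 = -766179.11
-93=-93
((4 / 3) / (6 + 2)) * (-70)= -35 / 3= -11.67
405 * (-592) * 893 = -214105680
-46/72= -23/36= -0.64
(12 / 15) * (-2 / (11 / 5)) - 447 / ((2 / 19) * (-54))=30853 / 396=77.91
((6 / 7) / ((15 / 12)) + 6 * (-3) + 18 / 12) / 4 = -1107 / 280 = -3.95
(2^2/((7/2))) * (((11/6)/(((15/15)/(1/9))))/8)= 11/378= 0.03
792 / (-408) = -33 / 17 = -1.94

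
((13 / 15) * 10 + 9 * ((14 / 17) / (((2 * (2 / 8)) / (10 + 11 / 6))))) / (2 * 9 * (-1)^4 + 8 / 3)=4694 / 527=8.91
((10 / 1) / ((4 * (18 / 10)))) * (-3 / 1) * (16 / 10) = -20 / 3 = -6.67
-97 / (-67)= 97 / 67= 1.45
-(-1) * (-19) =-19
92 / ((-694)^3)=-23 / 83563846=-0.00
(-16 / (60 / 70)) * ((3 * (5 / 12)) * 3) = -70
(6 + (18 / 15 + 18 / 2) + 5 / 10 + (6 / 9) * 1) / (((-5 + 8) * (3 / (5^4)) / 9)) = 65125 / 6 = 10854.17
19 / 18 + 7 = 145 / 18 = 8.06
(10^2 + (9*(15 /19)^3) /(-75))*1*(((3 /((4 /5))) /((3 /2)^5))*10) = 274198000 /555579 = 493.54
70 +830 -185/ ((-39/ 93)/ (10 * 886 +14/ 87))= 4421750890/ 1131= 3909594.07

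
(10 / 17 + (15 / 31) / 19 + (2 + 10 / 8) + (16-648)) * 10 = -125790575 / 20026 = -6281.36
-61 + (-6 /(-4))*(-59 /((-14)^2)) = -24089 /392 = -61.45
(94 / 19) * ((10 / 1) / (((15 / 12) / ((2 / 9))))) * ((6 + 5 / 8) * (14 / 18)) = 69748 / 1539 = 45.32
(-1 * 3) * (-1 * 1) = 3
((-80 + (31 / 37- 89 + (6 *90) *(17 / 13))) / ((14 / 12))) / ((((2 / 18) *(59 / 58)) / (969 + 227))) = 1263799584 / 259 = 4879535.07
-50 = -50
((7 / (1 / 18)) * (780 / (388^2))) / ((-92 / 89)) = -1093365 / 1731256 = -0.63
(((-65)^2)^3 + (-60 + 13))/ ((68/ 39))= 43254951949.15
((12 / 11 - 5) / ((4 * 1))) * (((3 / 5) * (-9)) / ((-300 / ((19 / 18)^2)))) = -15523 / 792000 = -0.02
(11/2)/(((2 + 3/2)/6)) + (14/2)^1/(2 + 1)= 247/21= 11.76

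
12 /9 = 4 /3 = 1.33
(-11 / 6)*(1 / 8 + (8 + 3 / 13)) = -9559 / 624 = -15.32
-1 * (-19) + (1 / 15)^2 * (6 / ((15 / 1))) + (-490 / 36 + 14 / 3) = 7543 / 750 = 10.06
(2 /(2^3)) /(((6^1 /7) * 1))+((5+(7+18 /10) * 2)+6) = 3467 /120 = 28.89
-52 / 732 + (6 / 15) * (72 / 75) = 7159 / 22875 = 0.31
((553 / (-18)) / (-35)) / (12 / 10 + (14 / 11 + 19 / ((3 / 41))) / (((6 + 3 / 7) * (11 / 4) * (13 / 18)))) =124267 / 3063180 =0.04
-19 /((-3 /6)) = 38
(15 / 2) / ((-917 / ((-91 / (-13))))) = -15 / 262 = -0.06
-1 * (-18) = 18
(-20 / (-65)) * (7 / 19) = 28 / 247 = 0.11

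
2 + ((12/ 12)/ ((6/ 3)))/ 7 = 29/ 14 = 2.07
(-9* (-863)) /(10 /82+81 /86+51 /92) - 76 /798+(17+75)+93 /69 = 620293384175 /126767697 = 4893.15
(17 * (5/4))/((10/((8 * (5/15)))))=17/3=5.67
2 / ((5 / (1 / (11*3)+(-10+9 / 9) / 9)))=-64 / 165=-0.39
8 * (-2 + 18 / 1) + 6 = 134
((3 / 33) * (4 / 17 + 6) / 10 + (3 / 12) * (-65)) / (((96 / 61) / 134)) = -247520981 / 179520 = -1378.79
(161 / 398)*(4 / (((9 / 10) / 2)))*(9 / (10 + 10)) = 322 / 199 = 1.62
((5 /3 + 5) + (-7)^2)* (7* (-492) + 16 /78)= -22429436 /117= -191704.58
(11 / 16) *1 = 0.69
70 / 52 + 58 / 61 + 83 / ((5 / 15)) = 398557 / 1586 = 251.30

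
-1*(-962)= 962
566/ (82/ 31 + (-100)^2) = 8773/ 155041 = 0.06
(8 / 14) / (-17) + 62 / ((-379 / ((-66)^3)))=47030.97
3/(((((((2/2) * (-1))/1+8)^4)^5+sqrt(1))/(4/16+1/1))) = 15/319169065190448008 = 0.00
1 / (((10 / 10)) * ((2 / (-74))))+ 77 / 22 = -67 / 2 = -33.50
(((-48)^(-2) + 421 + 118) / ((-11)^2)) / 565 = 1241857 / 157512960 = 0.01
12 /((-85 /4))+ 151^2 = 1938037 /85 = 22800.44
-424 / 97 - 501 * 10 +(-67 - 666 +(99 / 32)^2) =-569924183 / 99328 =-5737.80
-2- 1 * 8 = -10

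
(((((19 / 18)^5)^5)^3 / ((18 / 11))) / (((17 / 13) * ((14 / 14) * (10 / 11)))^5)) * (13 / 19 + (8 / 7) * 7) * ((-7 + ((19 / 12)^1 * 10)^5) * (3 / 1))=2376003081289053591986975430000317805257937346457241184967128735869024410662286148523092608836249917977291376080837809 / 6173034908173498103992522182427113410521957561959473717039265540110465264183532621581072206326179781672960000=384900315.10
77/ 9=8.56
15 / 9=1.67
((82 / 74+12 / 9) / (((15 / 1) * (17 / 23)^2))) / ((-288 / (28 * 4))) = -1003513 / 8661330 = -0.12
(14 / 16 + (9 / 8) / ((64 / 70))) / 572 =0.00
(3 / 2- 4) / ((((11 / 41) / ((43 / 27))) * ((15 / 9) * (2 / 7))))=-12341 / 396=-31.16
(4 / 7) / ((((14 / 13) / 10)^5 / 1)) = 4641162500 / 117649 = 39449.23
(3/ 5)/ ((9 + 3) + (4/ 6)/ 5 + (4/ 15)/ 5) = 45/ 914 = 0.05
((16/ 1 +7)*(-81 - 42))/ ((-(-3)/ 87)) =-82041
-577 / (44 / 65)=-37505 / 44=-852.39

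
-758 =-758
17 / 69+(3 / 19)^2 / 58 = 356567 / 1444722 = 0.25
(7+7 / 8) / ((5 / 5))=63 / 8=7.88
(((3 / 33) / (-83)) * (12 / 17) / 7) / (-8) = 0.00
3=3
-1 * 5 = -5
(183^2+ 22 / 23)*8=6162152 / 23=267919.65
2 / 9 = 0.22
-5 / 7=-0.71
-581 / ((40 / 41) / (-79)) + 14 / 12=5645717 / 120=47047.64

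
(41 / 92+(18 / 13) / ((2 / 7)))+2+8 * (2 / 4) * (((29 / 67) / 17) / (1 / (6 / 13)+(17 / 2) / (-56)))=6771404559 / 922239188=7.34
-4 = -4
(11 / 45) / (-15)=-11 / 675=-0.02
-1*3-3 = -6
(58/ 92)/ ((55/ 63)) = 1827/ 2530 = 0.72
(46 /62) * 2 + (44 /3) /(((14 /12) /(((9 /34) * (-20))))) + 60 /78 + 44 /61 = -185996080 /2925377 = -63.58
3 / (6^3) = 1 / 72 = 0.01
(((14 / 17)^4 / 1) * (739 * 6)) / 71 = 28.72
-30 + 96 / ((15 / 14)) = 298 / 5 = 59.60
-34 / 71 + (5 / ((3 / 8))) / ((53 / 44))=119554 / 11289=10.59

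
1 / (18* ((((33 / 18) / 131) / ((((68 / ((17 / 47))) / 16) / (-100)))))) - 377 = -4982557 / 13200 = -377.47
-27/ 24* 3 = -27/ 8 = -3.38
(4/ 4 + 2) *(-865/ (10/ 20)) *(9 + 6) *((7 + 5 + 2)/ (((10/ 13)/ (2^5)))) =-45339840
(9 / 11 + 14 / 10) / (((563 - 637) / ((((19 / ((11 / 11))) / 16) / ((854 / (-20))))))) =19 / 22792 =0.00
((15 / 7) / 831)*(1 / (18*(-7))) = -5 / 244314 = -0.00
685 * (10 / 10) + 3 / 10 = 6853 / 10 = 685.30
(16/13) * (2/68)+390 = 86198/221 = 390.04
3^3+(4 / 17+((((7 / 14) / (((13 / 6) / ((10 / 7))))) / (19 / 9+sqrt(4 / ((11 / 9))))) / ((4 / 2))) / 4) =35656183 / 1305668 - 729 *sqrt(11) / 38402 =27.25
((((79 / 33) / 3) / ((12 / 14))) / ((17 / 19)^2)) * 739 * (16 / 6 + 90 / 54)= 1917874231 / 514998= 3724.04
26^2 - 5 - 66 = 605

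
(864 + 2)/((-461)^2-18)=866/212503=0.00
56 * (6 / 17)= 336 / 17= 19.76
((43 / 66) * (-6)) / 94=-43 / 1034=-0.04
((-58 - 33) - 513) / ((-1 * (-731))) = -604 / 731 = -0.83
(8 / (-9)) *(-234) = 208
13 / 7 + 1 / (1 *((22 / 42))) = 290 / 77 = 3.77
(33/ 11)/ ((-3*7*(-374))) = 1/ 2618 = 0.00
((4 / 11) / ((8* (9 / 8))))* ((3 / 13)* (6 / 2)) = 4 / 143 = 0.03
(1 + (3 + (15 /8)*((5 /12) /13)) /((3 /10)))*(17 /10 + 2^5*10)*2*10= 22483613 /312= 72062.86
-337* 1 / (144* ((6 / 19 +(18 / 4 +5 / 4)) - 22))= 6403 / 43596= 0.15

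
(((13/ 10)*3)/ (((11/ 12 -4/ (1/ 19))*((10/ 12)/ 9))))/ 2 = -6318/ 22525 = -0.28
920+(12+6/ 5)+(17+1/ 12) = 950.28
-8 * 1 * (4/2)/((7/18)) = -288/7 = -41.14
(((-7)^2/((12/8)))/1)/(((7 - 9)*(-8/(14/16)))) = 343/192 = 1.79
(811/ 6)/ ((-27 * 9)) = -811/ 1458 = -0.56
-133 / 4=-33.25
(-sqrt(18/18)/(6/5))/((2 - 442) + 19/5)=25/13086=0.00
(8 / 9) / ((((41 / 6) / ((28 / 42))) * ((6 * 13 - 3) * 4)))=8 / 27675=0.00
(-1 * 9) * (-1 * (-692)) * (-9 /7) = 56052 /7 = 8007.43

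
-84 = -84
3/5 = 0.60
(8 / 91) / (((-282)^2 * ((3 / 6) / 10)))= 40 / 1809171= 0.00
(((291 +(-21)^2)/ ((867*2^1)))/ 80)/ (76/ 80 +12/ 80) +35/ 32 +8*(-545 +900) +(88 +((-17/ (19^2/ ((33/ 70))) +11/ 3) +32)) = 11432048585833/ 3855999840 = 2964.74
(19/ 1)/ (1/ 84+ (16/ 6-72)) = -532/ 1941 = -0.27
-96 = -96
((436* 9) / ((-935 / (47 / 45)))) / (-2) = 10246 / 4675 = 2.19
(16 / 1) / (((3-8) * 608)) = -1 / 190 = -0.01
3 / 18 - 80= -479 / 6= -79.83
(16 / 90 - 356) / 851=-16012 / 38295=-0.42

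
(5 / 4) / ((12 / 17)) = 85 / 48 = 1.77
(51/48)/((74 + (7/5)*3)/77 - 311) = -6545/1909504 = -0.00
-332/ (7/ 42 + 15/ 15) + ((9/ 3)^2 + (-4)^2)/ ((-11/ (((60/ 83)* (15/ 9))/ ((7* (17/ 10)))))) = -30942832/ 108647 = -284.80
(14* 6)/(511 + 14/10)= 10/61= 0.16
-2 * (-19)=38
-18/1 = -18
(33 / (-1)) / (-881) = 33 / 881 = 0.04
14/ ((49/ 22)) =44/ 7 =6.29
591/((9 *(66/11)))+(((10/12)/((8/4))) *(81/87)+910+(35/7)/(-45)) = 320585/348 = 921.22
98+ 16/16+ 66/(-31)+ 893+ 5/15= 92089/93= 990.20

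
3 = 3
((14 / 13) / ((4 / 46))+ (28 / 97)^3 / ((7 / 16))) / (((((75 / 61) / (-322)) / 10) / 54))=-104364527562792 / 59323745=-1759237.01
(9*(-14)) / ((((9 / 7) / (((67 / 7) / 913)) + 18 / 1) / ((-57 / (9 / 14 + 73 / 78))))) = 4865406 / 150419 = 32.35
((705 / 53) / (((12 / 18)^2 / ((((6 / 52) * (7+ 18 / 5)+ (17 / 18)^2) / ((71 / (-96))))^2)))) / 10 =746013647224 / 30477759975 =24.48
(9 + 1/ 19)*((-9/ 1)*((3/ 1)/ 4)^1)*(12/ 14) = -6966/ 133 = -52.38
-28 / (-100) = 7 / 25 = 0.28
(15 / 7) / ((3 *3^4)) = 5 / 567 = 0.01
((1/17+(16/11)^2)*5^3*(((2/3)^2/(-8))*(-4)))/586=62125/602701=0.10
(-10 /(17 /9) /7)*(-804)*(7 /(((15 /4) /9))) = 173664 /17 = 10215.53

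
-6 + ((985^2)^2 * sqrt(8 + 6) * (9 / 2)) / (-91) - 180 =-8472028955625 * sqrt(14) / 182 - 186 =-174172690970.49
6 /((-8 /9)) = -27 /4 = -6.75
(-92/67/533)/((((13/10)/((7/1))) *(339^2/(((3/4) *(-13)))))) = 1610/1367981277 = 0.00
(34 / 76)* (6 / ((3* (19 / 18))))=306 / 361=0.85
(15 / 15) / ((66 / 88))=1.33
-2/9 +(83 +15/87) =21650/261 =82.95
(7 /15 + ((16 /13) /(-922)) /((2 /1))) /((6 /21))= 293237 /179790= 1.63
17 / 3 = 5.67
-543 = -543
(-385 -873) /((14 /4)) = -2516 /7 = -359.43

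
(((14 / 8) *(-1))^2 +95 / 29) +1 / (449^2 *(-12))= 1778725507 / 280628592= 6.34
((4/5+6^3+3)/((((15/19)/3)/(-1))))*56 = -1169336/25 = -46773.44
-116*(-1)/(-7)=-116/7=-16.57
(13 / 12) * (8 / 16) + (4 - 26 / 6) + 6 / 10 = 97 / 120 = 0.81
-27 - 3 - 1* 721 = -751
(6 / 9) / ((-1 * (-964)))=1 / 1446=0.00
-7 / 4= -1.75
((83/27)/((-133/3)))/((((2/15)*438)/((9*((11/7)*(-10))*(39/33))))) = 26975/135926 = 0.20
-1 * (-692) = 692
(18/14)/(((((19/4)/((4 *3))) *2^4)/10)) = 270/133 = 2.03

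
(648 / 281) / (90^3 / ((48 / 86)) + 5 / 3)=486 / 275266195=0.00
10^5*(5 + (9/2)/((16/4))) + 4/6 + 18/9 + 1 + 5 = 1837526/3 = 612508.67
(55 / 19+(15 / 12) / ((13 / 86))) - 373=-178747 / 494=-361.84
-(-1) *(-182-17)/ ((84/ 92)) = -4577/ 21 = -217.95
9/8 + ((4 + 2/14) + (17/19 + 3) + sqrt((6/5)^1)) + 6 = sqrt(30)/5 + 16133/1064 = 16.26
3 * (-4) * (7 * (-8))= 672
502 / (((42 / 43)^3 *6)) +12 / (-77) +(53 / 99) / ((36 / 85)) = 222228233 / 2444904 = 90.89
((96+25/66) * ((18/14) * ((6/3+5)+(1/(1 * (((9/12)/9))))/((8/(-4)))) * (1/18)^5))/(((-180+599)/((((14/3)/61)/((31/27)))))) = 6361/609953880096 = 0.00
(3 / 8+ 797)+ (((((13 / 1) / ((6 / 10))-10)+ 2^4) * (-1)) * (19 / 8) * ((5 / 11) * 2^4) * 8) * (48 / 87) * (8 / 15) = -7523459 / 22968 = -327.56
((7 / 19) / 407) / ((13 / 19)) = 0.00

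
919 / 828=1.11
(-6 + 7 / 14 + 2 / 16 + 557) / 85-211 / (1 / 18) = -3791.51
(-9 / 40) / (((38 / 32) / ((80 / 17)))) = -0.89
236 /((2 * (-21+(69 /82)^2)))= -793432 /136443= -5.82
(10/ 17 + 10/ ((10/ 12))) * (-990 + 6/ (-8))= -424041/ 34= -12471.79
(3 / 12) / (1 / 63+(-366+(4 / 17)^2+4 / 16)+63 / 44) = -0.00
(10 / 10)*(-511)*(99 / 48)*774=-6525981 / 8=-815747.62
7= 7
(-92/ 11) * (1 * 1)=-92/ 11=-8.36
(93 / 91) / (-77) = -93 / 7007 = -0.01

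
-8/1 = -8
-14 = -14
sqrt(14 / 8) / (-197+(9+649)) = sqrt(7) / 922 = 0.00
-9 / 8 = -1.12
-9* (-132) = 1188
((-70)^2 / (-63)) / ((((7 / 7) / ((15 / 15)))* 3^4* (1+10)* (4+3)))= -100 / 8019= -0.01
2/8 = 1/4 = 0.25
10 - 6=4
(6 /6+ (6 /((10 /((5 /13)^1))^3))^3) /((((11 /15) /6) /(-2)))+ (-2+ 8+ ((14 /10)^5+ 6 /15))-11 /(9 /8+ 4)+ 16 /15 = -4064090227862241497 /717394382583450000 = -5.67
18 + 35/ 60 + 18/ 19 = 4453/ 228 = 19.53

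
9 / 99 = 1 / 11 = 0.09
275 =275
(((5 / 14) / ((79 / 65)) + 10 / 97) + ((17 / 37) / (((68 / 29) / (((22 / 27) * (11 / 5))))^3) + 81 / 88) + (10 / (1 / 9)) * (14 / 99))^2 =782939097836816107908428379010630729 / 3855678633067470081489380090250000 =203.06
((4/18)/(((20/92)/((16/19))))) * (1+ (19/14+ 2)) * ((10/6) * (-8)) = -179584/3591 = -50.01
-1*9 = -9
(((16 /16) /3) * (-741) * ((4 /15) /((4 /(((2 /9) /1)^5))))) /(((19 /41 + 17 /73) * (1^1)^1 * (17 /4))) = -23656672 /7844954895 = -0.00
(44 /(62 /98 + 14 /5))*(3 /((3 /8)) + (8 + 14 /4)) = 210210 /841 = 249.95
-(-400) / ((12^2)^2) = 25 / 1296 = 0.02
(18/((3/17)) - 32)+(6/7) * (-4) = 66.57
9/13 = 0.69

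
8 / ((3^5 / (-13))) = -104 / 243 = -0.43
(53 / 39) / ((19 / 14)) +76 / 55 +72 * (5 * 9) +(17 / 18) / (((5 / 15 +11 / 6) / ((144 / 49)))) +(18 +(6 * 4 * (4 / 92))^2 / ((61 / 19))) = 210206859296116 / 64441031655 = 3262.00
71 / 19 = 3.74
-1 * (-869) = 869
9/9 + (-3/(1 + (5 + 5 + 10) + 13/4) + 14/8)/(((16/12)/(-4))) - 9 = -4997/388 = -12.88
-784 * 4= -3136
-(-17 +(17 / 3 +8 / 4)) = 28 / 3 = 9.33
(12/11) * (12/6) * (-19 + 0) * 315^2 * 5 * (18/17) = -4072194000/187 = -21776438.50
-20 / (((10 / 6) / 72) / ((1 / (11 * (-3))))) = 288 / 11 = 26.18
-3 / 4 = -0.75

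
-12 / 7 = -1.71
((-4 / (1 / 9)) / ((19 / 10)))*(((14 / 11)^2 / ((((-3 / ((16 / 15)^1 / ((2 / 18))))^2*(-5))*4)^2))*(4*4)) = -924844032 / 7184375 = -128.73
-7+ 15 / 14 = -83 / 14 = -5.93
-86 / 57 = -1.51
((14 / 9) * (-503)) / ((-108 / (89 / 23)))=313369 / 11178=28.03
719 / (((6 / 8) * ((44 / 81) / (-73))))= -1417149 / 11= -128831.73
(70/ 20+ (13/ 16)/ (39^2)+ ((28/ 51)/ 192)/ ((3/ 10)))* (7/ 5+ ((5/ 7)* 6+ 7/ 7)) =335113/ 14280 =23.47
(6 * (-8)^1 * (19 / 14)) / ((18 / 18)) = -456 / 7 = -65.14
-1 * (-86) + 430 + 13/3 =1561/3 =520.33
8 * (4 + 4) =64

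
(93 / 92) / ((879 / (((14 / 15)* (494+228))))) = 78337 / 101085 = 0.77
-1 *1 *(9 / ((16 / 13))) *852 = -24921 / 4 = -6230.25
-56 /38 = -28 /19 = -1.47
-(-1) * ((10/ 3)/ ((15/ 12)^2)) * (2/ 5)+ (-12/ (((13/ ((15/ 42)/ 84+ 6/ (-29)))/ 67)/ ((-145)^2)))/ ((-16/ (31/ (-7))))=72934.50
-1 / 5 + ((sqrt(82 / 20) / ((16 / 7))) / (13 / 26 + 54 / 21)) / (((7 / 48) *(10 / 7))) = -1 / 5 + 147 *sqrt(410) / 2150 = 1.18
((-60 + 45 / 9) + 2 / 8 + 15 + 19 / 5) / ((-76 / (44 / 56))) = 7909 / 21280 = 0.37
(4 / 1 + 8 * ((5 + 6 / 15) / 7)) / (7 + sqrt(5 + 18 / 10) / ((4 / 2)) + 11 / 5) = 32752 / 29029 - 356 * sqrt(170) / 29029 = 0.97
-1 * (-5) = 5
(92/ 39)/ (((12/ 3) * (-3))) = -23/ 117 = -0.20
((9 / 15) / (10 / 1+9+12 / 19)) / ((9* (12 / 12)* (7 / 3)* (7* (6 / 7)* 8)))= 19 / 626640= 0.00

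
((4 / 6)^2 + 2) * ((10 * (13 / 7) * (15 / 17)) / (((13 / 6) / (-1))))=-2200 / 119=-18.49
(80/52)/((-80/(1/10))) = -1/520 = -0.00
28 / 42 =0.67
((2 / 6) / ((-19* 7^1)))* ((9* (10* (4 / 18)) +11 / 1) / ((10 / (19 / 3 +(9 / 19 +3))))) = -17329 / 227430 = -0.08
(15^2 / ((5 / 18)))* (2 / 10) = 162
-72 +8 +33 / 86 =-5471 / 86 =-63.62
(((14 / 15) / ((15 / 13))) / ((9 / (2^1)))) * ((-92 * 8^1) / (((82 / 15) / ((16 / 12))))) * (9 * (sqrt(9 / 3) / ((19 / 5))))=-535808 * sqrt(3) / 7011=-132.37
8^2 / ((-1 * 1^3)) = -64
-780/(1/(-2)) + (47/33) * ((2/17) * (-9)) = 291438/187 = 1558.49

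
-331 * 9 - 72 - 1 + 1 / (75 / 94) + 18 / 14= -1600967 / 525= -3049.46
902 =902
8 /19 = 0.42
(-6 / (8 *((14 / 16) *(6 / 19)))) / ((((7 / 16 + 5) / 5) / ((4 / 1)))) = -9.98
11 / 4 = 2.75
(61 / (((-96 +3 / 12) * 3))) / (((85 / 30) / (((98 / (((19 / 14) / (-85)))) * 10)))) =33476800 / 7277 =4600.36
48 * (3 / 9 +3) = 160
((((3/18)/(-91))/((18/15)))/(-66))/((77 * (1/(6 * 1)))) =5/2774772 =0.00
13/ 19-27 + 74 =906/ 19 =47.68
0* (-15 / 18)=0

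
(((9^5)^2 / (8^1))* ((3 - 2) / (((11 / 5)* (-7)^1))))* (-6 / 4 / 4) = 52301766015 / 4928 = 10613183.04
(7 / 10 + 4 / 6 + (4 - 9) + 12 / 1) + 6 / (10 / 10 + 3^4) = 8.44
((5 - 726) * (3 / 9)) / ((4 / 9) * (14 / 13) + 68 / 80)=-562380 / 3109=-180.89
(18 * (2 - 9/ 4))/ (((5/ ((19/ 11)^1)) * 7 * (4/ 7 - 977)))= 171/ 751850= 0.00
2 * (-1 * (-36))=72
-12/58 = -6/29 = -0.21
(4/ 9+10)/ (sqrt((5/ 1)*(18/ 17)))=47*sqrt(170)/ 135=4.54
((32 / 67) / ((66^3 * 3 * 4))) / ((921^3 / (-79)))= -79 / 5643087282799857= -0.00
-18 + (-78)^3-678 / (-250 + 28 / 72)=-2132230806 / 4493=-474567.28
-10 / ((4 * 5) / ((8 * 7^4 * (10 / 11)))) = -8730.91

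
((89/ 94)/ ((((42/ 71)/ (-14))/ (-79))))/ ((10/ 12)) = 499201/ 235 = 2124.26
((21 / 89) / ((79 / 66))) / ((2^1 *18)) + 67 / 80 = 474157 / 562480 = 0.84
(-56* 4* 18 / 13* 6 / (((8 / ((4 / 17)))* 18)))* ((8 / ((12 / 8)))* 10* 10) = -358400 / 221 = -1621.72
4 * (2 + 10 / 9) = 12.44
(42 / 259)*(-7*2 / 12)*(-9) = 63 / 37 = 1.70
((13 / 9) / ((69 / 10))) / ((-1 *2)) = -65 / 621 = -0.10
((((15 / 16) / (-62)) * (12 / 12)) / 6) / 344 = -5 / 682496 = -0.00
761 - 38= 723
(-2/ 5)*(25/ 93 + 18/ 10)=-1924/ 2325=-0.83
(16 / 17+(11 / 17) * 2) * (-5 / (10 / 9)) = -10.06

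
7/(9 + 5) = 1/2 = 0.50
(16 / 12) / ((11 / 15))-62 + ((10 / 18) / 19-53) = -212840 / 1881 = -113.15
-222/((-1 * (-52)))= -111/26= -4.27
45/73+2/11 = 641/803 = 0.80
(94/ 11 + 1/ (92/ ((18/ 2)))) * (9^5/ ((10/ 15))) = 1549504809/ 2024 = 765565.62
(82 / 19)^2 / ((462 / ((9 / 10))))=5043 / 138985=0.04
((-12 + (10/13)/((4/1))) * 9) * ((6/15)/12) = -921/260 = -3.54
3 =3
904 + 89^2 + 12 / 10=44131 / 5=8826.20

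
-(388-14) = -374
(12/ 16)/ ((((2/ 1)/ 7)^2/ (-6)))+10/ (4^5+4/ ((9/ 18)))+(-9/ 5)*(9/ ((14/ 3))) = -58.59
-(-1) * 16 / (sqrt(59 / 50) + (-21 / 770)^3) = 574992000 / 2090441979271 + 2834497600000 * sqrt(118) / 2090441979271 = 14.73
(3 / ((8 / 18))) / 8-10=-293 / 32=-9.16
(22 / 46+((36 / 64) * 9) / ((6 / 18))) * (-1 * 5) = -28825 / 368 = -78.33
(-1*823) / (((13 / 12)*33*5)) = -4.60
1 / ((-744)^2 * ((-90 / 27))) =-1 / 1845120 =-0.00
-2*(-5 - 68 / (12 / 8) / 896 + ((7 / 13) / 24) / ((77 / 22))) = 10.09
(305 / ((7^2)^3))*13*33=130845 / 117649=1.11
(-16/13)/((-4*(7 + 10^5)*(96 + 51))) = 4/191113377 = 0.00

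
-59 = -59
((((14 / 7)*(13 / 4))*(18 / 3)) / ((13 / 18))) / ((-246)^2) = 3 / 3362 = 0.00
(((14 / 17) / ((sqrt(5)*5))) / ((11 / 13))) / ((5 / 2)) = 364*sqrt(5) / 23375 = 0.03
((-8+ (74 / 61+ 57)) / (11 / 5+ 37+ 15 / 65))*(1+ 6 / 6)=398190 / 156343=2.55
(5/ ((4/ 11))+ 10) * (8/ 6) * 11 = 1045/ 3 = 348.33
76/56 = 19/14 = 1.36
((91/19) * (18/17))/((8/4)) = 819/323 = 2.54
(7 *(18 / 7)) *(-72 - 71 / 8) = -5823 / 4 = -1455.75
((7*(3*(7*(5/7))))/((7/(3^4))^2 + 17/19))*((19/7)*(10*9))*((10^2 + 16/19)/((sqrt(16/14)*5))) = 8061074235*sqrt(14)/56234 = 536361.95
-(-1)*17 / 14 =17 / 14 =1.21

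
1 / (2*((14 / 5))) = 5 / 28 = 0.18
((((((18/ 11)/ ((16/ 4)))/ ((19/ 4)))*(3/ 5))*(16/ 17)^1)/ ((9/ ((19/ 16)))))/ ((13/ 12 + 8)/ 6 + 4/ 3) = 432/ 191675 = 0.00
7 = 7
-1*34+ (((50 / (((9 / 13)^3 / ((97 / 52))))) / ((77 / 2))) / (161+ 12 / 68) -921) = -29375250815 / 30760884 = -954.95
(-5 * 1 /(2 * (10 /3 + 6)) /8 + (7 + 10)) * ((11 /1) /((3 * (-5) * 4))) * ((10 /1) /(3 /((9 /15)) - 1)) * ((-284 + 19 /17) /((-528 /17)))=-1740629 /24576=-70.83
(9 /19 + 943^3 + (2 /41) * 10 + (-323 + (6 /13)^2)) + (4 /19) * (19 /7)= 772782207119567 /921557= 838561485.75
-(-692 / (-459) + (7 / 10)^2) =-91691 / 45900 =-2.00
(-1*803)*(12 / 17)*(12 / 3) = -38544 / 17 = -2267.29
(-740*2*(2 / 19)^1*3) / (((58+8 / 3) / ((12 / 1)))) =-159840 / 1729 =-92.45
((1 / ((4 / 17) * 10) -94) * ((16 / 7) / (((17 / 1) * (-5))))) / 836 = 197 / 65450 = 0.00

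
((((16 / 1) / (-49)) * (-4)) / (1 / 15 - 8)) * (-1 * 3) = 2880 / 5831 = 0.49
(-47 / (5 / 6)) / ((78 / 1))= -47 / 65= -0.72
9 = 9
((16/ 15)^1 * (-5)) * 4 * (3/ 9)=-64/ 9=-7.11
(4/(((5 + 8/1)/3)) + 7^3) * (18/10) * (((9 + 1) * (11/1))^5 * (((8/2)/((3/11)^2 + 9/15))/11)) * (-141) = -9854219484450000/13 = -758016883419230.77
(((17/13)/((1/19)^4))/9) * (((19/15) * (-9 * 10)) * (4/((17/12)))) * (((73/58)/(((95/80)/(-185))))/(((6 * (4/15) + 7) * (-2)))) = -1126390467200/16211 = -69483095.87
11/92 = 0.12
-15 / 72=-5 / 24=-0.21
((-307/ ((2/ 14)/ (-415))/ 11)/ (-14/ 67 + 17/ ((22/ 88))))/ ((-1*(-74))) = 59752945/ 3697188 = 16.16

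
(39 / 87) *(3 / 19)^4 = 1053 / 3779309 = 0.00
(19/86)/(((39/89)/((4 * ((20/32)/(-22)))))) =-8455/147576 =-0.06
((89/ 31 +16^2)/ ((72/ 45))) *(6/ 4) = 120375/ 496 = 242.69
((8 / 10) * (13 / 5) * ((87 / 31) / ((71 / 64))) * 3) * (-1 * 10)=-1737216 / 11005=-157.86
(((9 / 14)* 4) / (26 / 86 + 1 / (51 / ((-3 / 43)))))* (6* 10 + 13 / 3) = 549.67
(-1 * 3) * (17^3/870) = -16.94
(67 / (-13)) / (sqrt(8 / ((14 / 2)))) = -4.82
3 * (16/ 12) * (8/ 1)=32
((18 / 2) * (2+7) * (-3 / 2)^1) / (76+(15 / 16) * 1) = -1944 / 1231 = -1.58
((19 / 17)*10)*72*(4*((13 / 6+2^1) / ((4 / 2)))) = 114000 / 17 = 6705.88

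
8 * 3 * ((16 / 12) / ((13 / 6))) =192 / 13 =14.77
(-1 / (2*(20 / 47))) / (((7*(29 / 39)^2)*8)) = -0.04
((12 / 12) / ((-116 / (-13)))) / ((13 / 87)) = 0.75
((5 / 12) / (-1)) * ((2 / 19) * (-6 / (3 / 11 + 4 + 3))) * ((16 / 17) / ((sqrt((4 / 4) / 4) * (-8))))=-11 / 1292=-0.01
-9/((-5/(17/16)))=153/80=1.91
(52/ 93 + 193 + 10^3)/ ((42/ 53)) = 1506.16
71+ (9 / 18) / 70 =9941 / 140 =71.01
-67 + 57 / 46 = -3025 / 46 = -65.76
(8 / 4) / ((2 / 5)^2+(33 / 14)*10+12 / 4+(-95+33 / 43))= -0.03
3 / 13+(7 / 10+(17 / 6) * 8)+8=12323 / 390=31.60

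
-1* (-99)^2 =-9801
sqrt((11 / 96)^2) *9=1.03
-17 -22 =-39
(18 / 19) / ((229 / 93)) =1674 / 4351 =0.38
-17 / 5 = -3.40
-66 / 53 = -1.25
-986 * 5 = -4930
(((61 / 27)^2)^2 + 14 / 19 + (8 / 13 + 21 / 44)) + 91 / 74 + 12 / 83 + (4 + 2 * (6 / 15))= 3020392948316327 / 88685885599740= 34.06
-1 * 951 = -951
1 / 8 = 0.12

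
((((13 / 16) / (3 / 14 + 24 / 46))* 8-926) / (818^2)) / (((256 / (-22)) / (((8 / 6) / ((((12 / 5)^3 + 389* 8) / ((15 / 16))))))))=1494411875 / 31724840600813568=0.00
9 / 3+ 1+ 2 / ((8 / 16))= 8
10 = 10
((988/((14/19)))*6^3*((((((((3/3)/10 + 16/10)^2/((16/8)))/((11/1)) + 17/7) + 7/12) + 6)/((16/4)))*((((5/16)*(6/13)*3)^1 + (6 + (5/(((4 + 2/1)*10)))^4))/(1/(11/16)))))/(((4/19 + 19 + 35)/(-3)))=-102535094912269/632832000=-162025.77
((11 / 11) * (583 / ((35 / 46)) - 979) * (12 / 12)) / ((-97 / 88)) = 655336 / 3395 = 193.03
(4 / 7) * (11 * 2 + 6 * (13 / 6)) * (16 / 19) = 320 / 19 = 16.84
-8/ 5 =-1.60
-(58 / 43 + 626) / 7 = -26976 / 301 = -89.62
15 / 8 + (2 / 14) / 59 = 6203 / 3304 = 1.88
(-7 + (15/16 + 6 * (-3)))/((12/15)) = -1925/64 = -30.08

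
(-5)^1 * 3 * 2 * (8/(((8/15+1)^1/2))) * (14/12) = -8400/23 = -365.22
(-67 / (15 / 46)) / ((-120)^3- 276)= 1541 / 12962070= 0.00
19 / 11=1.73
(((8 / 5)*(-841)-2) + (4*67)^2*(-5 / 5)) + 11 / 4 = -1463377 / 20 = -73168.85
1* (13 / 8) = 13 / 8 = 1.62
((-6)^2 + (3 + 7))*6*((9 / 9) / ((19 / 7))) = 1932 / 19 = 101.68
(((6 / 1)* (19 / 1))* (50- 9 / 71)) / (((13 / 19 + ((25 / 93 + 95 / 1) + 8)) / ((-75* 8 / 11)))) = -2983.28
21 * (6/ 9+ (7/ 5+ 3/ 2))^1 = 749/ 10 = 74.90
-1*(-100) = 100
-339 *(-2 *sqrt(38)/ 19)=678 *sqrt(38)/ 19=219.97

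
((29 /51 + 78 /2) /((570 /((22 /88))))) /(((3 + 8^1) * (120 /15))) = 1009 /5116320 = 0.00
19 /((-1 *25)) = -19 /25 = -0.76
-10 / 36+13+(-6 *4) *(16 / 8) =-635 / 18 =-35.28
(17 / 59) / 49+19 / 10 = 55099 / 28910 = 1.91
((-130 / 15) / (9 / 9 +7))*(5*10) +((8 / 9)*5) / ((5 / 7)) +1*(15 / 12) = -1681 / 36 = -46.69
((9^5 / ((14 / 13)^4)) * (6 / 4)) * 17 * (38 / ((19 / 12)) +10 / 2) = 2494331265231 / 76832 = 32464744.71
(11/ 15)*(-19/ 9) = -209/ 135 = -1.55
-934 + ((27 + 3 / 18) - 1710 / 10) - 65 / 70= -22654 / 21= -1078.76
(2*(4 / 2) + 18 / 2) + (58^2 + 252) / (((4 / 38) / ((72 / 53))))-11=2473450 / 53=46668.87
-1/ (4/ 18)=-9/ 2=-4.50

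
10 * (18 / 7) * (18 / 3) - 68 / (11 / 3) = 10452 / 77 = 135.74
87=87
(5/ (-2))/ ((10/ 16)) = -4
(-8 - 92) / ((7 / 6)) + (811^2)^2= 3028178396287 / 7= 432596913755.29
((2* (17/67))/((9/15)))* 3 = 170/67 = 2.54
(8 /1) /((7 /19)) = 152 /7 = 21.71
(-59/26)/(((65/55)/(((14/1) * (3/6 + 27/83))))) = -622391/28054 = -22.19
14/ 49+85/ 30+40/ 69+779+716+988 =800717/ 322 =2486.70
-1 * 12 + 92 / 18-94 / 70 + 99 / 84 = -8887 / 1260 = -7.05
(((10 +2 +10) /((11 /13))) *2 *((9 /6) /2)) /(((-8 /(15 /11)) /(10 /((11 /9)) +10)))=-14625 /121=-120.87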